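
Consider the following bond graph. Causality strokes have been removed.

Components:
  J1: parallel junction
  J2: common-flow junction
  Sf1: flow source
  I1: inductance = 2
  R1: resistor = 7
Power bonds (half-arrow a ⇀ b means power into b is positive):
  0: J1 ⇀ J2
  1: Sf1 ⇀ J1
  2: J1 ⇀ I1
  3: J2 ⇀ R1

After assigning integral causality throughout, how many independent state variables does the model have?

1  (I1 all integral)

#1 →Sf1  (source Sf1 imposes f)
#2 →I1  (I1: I, integral causality)
#0 →J1  (J1: last free bond brings effort in)
#3 →J2  (J2: bond 0 brought flow, rest push out)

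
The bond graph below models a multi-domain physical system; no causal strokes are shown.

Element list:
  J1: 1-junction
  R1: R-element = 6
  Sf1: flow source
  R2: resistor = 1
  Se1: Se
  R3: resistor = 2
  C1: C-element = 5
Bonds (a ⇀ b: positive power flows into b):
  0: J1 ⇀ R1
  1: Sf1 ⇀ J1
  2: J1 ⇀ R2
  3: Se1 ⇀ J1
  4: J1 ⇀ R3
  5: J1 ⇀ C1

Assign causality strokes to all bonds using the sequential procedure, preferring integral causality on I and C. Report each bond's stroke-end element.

bond 1 →Sf1  (source Sf1 imposes f)
bond 3 →J1  (Se1 fixes effort; stroke away)
bond 0 →J1  (1-jn J1 has f-setter on 1)
bond 2 →J1  (common-f at J1 fixed by 1)
bond 4 →J1  (J1: bond 1 brought flow, rest push out)
bond 5 →J1  (common-f at J1 fixed by 1)

bond 0 |J1
bond 1 |Sf1
bond 2 |J1
bond 3 |J1
bond 4 |J1
bond 5 |J1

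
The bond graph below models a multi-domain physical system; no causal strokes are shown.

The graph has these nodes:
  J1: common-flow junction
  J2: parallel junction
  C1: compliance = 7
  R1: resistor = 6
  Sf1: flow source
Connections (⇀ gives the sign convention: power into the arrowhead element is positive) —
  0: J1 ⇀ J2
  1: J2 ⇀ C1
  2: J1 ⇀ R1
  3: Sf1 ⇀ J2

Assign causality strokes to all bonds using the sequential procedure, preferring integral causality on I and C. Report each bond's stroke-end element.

bond 3 stroke→Sf1  (Sf1 fixes flow; stroke at Sf1)
bond 1 stroke→J2  (C1: C, integral causality)
bond 0 stroke→J1  (common-e at J2 fixed by 1)
bond 2 stroke→R1  (only one flow-in slot at J1)

#0 stroke→J1
#1 stroke→J2
#2 stroke→R1
#3 stroke→Sf1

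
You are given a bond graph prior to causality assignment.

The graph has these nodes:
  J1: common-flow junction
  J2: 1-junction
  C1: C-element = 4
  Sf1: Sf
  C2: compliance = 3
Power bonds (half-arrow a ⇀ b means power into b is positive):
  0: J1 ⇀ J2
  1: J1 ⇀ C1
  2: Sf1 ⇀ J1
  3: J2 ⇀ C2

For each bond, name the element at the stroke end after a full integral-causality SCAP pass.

b0 →J1
b1 →J1
b2 →Sf1
b3 →J2

β2 |Sf1  (Sf1: flow source, stroke at near end)
β0 |J1  (common-f at J1 fixed by 2)
β1 |J1  (J1: bond 2 brought flow, rest push out)
β3 |J2  (J2: bond 0 brought flow, rest push out)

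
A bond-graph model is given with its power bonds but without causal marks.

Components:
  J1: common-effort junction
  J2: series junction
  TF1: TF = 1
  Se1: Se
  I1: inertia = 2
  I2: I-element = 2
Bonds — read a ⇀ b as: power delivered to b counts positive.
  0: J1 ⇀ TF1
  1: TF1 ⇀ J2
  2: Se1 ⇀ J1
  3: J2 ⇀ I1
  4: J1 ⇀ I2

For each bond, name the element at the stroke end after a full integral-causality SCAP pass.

β0 |TF1
β1 |J2
β2 |J1
β3 |I1
β4 |I2

bond 2 stroke at J1  (Se1: effort source, stroke at far end)
bond 0 stroke at TF1  (0-jn J1 has e-setter on 2)
bond 4 stroke at I2  (common-e at J1 fixed by 2)
bond 1 stroke at J2  (TF1 one-in-one-out from 0)
bond 3 stroke at I1  (J2: last free bond brings flow in)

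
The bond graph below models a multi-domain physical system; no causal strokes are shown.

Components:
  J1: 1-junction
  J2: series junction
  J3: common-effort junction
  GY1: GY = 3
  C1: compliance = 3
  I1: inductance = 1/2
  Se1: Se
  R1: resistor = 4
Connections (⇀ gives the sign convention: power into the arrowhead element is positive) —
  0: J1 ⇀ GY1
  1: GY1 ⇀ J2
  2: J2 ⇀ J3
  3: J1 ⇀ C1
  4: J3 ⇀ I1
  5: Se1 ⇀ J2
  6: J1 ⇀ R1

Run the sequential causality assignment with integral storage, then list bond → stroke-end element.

β0 stroke at J1
β1 stroke at J2
β2 stroke at J3
β3 stroke at J1
β4 stroke at I1
β5 stroke at J2
β6 stroke at R1

bond 5 |J2  (source Se1 imposes e)
bond 3 |J1  (C1: C, integral causality)
bond 4 |I1  (I1 integral (f out))
bond 2 |J3  (only one effort-in slot at J3)
bond 1 |J2  (common-f at J2 fixed by 2)
bond 0 |J1  (GY1: gyrator matches bond 1)
bond 6 |R1  (J1 needs exactly one f-in)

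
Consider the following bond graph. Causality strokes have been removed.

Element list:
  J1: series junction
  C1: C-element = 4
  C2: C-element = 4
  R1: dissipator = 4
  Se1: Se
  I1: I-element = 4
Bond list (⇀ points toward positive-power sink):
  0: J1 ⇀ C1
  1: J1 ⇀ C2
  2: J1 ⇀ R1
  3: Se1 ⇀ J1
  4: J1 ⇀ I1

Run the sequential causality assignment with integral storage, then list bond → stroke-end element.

bond 0 stroke→J1
bond 1 stroke→J1
bond 2 stroke→J1
bond 3 stroke→J1
bond 4 stroke→I1

β3 →J1  (Se1 fixes effort; stroke away)
β0 →J1  (prefer integral on C1)
β1 →J1  (prefer integral on C2)
β4 →I1  (I1: I, integral causality)
β2 →J1  (1-jn J1 has f-setter on 4)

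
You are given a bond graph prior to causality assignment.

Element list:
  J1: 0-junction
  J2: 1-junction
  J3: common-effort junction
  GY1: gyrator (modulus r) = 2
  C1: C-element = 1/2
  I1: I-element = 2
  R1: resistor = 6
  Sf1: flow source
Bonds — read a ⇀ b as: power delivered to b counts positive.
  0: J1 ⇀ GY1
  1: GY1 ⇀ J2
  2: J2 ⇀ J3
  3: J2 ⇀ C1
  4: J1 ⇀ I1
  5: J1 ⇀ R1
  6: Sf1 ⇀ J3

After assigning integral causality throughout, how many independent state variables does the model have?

2  (C1, I1 all integral)

β6 |Sf1  (source Sf1 imposes f)
β2 |J3  (J3 needs exactly one e-in)
β1 |J2  (J2: bond 2 brought flow, rest push out)
β3 |J2  (J2 flow already set via bond 2)
β0 |J1  (GY1: gyrator matches bond 1)
β4 |I1  (0-jn J1 has e-setter on 0)
β5 |R1  (J1: bond 0 brought effort, rest push out)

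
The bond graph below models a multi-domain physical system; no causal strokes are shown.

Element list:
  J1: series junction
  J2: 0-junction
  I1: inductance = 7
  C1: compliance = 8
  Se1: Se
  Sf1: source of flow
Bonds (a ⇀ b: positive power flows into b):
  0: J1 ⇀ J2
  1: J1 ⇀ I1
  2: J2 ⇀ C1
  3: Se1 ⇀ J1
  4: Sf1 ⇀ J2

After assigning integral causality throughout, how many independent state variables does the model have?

2  (C1, I1 all integral)

bond 3 stroke at J1  (Se1 (Se) sets effort on bond)
bond 4 stroke at Sf1  (Sf1: flow source, stroke at near end)
bond 1 stroke at I1  (prefer integral on I1)
bond 0 stroke at J1  (J1 flow already set via bond 1)
bond 2 stroke at J2  (only one effort-in slot at J2)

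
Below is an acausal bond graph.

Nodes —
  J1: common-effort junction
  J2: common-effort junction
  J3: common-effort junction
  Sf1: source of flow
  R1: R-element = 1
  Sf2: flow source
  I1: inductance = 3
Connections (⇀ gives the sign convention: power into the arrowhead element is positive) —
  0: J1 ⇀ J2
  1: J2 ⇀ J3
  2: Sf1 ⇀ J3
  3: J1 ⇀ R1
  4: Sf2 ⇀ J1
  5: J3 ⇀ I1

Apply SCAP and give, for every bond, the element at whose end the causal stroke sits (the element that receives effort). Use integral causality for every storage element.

#0 stroke→J2
#1 stroke→J3
#2 stroke→Sf1
#3 stroke→J1
#4 stroke→Sf2
#5 stroke→I1

bond 2 →Sf1  (Sf1: flow source, stroke at near end)
bond 4 →Sf2  (Sf2 (Sf) sets flow on bond)
bond 5 →I1  (I1 outputs flow p/I1)
bond 1 →J3  (J3 needs exactly one e-in)
bond 0 →J2  (only one effort-in slot at J2)
bond 3 →J1  (J1: last free bond brings effort in)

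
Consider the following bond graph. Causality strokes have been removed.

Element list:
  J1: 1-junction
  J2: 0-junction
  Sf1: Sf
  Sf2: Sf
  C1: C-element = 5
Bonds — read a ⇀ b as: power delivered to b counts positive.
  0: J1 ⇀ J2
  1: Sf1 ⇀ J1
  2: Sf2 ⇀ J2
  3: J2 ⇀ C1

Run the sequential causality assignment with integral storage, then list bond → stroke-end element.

#0 stroke at J1
#1 stroke at Sf1
#2 stroke at Sf2
#3 stroke at J2

#1 →Sf1  (source Sf1 imposes f)
#2 →Sf2  (source Sf2 imposes f)
#0 →J1  (J1: bond 1 brought flow, rest push out)
#3 →J2  (J2 needs exactly one e-in)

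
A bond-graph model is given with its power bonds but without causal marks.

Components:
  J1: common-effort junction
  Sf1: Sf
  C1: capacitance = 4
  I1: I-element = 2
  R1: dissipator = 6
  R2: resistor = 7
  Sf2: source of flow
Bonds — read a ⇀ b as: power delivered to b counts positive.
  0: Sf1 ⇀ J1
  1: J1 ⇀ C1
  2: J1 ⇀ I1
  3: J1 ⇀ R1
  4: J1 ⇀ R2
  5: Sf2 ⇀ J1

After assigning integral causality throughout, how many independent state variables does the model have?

2  (C1, I1 all integral)

#0 stroke at Sf1  (source Sf1 imposes f)
#5 stroke at Sf2  (source Sf2 imposes f)
#1 stroke at J1  (C1: C, integral causality)
#2 stroke at I1  (J1 effort already set via bond 1)
#3 stroke at R1  (J1 effort already set via bond 1)
#4 stroke at R2  (J1 effort already set via bond 1)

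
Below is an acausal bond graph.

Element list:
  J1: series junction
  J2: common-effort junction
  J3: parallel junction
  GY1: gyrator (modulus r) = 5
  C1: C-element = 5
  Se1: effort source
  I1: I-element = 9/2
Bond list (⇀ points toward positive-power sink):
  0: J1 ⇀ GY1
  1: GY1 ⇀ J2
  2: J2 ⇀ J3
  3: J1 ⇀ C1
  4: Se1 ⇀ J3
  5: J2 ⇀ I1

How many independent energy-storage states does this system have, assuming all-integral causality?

2  (C1, I1 all integral)

b4 |J3  (Se1: effort source, stroke at far end)
b2 |J2  (J3: bond 4 brought effort, rest push out)
b1 |GY1  (J2: bond 2 brought effort, rest push out)
b5 |I1  (J2 effort already set via bond 2)
b0 |GY1  (GY1 both-in/both-out from 1)
b3 |J1  (J1 flow already set via bond 0)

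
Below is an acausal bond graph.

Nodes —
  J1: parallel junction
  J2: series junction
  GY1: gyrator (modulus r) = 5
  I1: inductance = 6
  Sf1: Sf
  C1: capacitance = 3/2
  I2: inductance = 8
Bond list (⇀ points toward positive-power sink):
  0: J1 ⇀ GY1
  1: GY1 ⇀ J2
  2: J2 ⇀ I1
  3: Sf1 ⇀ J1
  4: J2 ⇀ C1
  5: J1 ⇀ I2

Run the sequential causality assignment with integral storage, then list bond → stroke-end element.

bond 3 →Sf1  (Sf1 fixes flow; stroke at Sf1)
bond 2 →I1  (prefer integral on I1)
bond 1 →J2  (1-jn J2 has f-setter on 2)
bond 4 →J2  (J2 flow already set via bond 2)
bond 0 →J1  (through GY1, causality inverts; strokes same side of GY1)
bond 5 →I2  (J1 effort already set via bond 0)

b0 stroke→J1
b1 stroke→J2
b2 stroke→I1
b3 stroke→Sf1
b4 stroke→J2
b5 stroke→I2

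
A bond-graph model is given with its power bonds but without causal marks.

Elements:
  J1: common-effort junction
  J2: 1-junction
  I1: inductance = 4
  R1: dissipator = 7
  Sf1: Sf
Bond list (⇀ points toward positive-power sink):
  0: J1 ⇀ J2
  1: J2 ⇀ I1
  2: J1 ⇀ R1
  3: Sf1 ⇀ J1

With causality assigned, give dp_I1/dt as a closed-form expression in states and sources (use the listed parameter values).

b3 stroke→Sf1  (Sf1 (Sf) sets flow on bond)
b1 stroke→I1  (I1: I, integral causality)
b0 stroke→J2  (J2: bond 1 brought flow, rest push out)
b2 stroke→J1  (only one effort-in slot at J1)

dp_I1/dt = 7*F_Sf1 - 7*p_I1/4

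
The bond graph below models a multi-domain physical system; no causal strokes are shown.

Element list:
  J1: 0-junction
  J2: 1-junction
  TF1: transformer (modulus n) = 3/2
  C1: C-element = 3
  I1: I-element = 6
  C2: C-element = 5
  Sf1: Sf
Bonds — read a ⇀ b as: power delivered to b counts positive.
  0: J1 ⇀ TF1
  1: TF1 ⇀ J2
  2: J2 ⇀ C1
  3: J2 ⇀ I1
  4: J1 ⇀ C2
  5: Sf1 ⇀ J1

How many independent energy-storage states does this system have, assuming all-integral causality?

bond 5 |Sf1  (source Sf1 imposes f)
bond 2 |J2  (C1 outputs effort q/C1)
bond 3 |I1  (I1: I, integral causality)
bond 1 |J2  (common-f at J2 fixed by 3)
bond 0 |TF1  (TF1: transformer flips bond 1)
bond 4 |J1  (only one effort-in slot at J1)

3  (C1, C2, I1 all integral)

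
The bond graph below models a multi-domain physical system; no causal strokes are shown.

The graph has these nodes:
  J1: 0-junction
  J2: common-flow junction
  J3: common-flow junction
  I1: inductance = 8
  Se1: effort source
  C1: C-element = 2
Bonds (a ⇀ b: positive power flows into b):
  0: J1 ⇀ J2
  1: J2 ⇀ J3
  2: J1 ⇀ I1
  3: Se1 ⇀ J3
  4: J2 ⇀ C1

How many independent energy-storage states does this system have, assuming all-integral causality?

b3 |J3  (Se1: effort source, stroke at far end)
b1 |J2  (J3 needs exactly one f-in)
b2 |I1  (I1: I, integral causality)
b0 |J1  (only one effort-in slot at J1)
b4 |J2  (J2: bond 0 brought flow, rest push out)

2  (C1, I1 all integral)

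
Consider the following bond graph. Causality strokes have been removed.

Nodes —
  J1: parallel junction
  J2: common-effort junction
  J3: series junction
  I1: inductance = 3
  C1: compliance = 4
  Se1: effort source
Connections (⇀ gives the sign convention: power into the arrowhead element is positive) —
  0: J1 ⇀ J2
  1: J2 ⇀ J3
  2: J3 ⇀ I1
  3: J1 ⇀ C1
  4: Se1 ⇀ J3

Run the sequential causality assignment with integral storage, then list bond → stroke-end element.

#4 stroke at J3  (Se1: effort source, stroke at far end)
#2 stroke at I1  (I1 integral (f out))
#1 stroke at J3  (J3 flow already set via bond 2)
#0 stroke at J2  (J2 needs exactly one e-in)
#3 stroke at J1  (J1: last free bond brings effort in)

β0 →J2
β1 →J3
β2 →I1
β3 →J1
β4 →J3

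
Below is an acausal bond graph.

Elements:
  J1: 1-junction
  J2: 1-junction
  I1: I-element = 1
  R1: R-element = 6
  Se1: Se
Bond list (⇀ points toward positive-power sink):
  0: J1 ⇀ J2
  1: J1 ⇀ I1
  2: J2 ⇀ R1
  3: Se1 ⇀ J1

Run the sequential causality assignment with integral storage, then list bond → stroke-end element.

b0 stroke at J1
b1 stroke at I1
b2 stroke at J2
b3 stroke at J1

b3 stroke→J1  (Se1: effort source, stroke at far end)
b1 stroke→I1  (I1 integral (f out))
b0 stroke→J1  (1-jn J1 has f-setter on 1)
b2 stroke→J2  (1-jn J2 has f-setter on 0)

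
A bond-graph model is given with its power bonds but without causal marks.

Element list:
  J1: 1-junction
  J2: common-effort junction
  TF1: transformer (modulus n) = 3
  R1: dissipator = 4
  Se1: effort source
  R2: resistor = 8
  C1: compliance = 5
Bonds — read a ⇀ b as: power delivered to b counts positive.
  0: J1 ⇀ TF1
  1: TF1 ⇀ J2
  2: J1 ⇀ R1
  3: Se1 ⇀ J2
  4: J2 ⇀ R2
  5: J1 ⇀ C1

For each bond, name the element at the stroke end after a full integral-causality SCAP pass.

b0 stroke→J1
b1 stroke→TF1
b2 stroke→R1
b3 stroke→J2
b4 stroke→R2
b5 stroke→J1

#3 stroke at J2  (source Se1 imposes e)
#1 stroke at TF1  (J2: bond 3 brought effort, rest push out)
#4 stroke at R2  (0-jn J2 has e-setter on 3)
#0 stroke at J1  (TF TF1: opposite of bond 1)
#5 stroke at J1  (prefer integral on C1)
#2 stroke at R1  (J1: last free bond brings flow in)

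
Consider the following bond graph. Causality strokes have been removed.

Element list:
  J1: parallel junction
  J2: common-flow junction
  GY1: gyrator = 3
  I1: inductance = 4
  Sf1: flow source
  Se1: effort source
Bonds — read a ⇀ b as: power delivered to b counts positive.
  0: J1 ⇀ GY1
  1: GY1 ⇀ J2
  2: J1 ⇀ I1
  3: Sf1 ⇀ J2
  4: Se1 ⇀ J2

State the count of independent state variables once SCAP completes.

1  (I1 all integral)

b3 →Sf1  (Sf1: flow source, stroke at near end)
b4 →J2  (source Se1 imposes e)
b1 →J2  (J2: bond 3 brought flow, rest push out)
b0 →J1  (through GY1, causality inverts; strokes same side of GY1)
b2 →I1  (J1: bond 0 brought effort, rest push out)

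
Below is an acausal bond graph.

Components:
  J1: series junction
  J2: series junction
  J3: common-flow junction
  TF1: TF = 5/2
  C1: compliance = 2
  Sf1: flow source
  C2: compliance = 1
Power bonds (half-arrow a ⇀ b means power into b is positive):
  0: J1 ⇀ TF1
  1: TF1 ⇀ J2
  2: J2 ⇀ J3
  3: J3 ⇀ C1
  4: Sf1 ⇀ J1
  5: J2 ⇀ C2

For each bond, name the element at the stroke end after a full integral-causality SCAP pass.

bond 0 stroke→J1
bond 1 stroke→TF1
bond 2 stroke→J2
bond 3 stroke→J3
bond 4 stroke→Sf1
bond 5 stroke→J2

b4 |Sf1  (Sf1: flow source, stroke at near end)
b0 |J1  (common-f at J1 fixed by 4)
b1 |TF1  (TF1: transformer flips bond 0)
b2 |J2  (1-jn J2 has f-setter on 1)
b5 |J2  (1-jn J2 has f-setter on 1)
b3 |J3  (J3 flow already set via bond 2)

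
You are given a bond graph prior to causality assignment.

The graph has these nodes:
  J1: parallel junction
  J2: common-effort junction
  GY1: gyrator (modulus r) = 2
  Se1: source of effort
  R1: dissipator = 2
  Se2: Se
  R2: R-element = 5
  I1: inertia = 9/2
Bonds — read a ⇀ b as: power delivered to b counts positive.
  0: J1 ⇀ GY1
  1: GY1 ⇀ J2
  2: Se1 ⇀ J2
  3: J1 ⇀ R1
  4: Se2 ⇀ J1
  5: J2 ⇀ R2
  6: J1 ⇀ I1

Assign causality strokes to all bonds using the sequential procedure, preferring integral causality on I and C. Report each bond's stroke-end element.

bond 2 stroke at J2  (Se1 fixes effort; stroke away)
bond 4 stroke at J1  (Se2: effort source, stroke at far end)
bond 0 stroke at GY1  (J1: bond 4 brought effort, rest push out)
bond 3 stroke at R1  (J1: bond 4 brought effort, rest push out)
bond 6 stroke at I1  (0-jn J1 has e-setter on 4)
bond 1 stroke at GY1  (J2 effort already set via bond 2)
bond 5 stroke at R2  (0-jn J2 has e-setter on 2)

#0 |GY1
#1 |GY1
#2 |J2
#3 |R1
#4 |J1
#5 |R2
#6 |I1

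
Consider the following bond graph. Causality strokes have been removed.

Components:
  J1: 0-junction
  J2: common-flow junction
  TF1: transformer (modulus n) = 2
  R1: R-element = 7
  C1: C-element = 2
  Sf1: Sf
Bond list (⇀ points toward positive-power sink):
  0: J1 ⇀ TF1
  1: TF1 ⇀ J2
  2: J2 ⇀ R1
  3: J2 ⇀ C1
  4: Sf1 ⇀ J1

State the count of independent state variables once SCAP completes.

1  (C1 all integral)

bond 4 stroke→Sf1  (Sf1 (Sf) sets flow on bond)
bond 0 stroke→J1  (only one effort-in slot at J1)
bond 1 stroke→TF1  (TF TF1: opposite of bond 0)
bond 2 stroke→J2  (J2: bond 1 brought flow, rest push out)
bond 3 stroke→J2  (common-f at J2 fixed by 1)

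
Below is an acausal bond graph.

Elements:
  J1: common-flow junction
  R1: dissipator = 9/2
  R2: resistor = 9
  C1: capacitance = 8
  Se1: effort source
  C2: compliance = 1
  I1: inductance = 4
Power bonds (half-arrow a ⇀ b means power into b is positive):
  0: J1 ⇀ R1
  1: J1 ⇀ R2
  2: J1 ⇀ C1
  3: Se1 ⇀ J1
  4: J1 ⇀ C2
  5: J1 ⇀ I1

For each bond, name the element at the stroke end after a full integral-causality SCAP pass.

β0 →J1
β1 →J1
β2 →J1
β3 →J1
β4 →J1
β5 →I1

bond 3 →J1  (Se1 (Se) sets effort on bond)
bond 2 →J1  (C1 outputs effort q/C1)
bond 4 →J1  (C2: C, integral causality)
bond 5 →I1  (I1: I, integral causality)
bond 0 →J1  (J1: bond 5 brought flow, rest push out)
bond 1 →J1  (common-f at J1 fixed by 5)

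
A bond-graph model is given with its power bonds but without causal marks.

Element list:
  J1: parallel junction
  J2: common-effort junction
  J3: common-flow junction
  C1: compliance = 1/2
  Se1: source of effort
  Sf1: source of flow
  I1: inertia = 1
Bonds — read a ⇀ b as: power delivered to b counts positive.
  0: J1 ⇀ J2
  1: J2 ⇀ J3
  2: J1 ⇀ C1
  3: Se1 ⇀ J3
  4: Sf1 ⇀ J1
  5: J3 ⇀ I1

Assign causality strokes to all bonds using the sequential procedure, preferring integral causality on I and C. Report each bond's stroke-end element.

b3 →J3  (Se1 fixes effort; stroke away)
b4 →Sf1  (source Sf1 imposes f)
b2 →J1  (C1 outputs effort q/C1)
b0 →J2  (J1: bond 2 brought effort, rest push out)
b1 →J3  (0-jn J2 has e-setter on 0)
b5 →I1  (J3 needs exactly one f-in)

β0 stroke at J2
β1 stroke at J3
β2 stroke at J1
β3 stroke at J3
β4 stroke at Sf1
β5 stroke at I1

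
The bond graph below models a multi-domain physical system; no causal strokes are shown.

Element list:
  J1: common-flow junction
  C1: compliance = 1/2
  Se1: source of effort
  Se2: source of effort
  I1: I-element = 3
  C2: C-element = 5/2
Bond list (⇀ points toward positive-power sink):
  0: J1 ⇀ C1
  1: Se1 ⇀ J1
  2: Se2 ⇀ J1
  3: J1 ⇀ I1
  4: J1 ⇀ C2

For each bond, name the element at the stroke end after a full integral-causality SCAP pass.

#1 →J1  (source Se1 imposes e)
#2 →J1  (source Se2 imposes e)
#0 →J1  (prefer integral on C1)
#3 →I1  (I1: I, integral causality)
#4 →J1  (1-jn J1 has f-setter on 3)

b0 |J1
b1 |J1
b2 |J1
b3 |I1
b4 |J1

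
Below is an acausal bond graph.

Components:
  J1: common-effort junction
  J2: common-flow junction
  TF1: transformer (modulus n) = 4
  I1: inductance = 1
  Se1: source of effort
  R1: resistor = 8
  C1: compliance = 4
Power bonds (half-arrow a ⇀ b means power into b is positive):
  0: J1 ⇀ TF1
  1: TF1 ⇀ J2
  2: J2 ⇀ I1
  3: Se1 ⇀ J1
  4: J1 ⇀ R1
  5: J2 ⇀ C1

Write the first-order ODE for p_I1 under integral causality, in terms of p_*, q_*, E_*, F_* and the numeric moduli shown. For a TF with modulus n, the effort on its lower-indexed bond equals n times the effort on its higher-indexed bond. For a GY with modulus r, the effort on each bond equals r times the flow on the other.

#3 |J1  (Se1 fixes effort; stroke away)
#0 |TF1  (common-e at J1 fixed by 3)
#4 |R1  (J1: bond 3 brought effort, rest push out)
#1 |J2  (TF TF1: opposite of bond 0)
#2 |I1  (I1 outputs flow p/I1)
#5 |J2  (J2 flow already set via bond 2)

dp_I1/dt = E_Se1/4 - q_C1/4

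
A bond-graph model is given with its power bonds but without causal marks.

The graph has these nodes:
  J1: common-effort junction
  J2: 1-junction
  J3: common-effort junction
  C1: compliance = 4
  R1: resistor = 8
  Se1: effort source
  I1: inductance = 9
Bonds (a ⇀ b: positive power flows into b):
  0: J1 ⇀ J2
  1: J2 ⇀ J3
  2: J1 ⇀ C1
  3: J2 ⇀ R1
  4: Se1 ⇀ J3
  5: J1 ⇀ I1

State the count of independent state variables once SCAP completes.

2  (C1, I1 all integral)

bond 4 stroke at J3  (Se1 fixes effort; stroke away)
bond 1 stroke at J2  (common-e at J3 fixed by 4)
bond 2 stroke at J1  (C1 outputs effort q/C1)
bond 0 stroke at J2  (J1: bond 2 brought effort, rest push out)
bond 5 stroke at I1  (J1: bond 2 brought effort, rest push out)
bond 3 stroke at R1  (closing 1-jn rule on J2)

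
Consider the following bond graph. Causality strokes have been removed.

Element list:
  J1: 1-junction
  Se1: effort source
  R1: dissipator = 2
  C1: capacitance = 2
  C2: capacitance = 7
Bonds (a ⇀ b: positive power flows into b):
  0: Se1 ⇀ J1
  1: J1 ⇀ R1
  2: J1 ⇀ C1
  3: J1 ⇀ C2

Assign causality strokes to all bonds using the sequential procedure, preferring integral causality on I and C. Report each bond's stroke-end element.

bond 0 stroke at J1
bond 1 stroke at R1
bond 2 stroke at J1
bond 3 stroke at J1

b0 stroke at J1  (Se1 fixes effort; stroke away)
b2 stroke at J1  (C1: C, integral causality)
b3 stroke at J1  (prefer integral on C2)
b1 stroke at R1  (J1 needs exactly one f-in)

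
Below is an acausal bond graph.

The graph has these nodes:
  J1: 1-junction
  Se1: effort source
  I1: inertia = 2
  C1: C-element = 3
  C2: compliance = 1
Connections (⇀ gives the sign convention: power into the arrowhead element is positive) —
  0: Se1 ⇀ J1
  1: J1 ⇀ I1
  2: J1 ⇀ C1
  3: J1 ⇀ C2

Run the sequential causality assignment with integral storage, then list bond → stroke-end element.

β0 |J1
β1 |I1
β2 |J1
β3 |J1

β0 stroke at J1  (Se1: effort source, stroke at far end)
β1 stroke at I1  (I1 outputs flow p/I1)
β2 stroke at J1  (J1 flow already set via bond 1)
β3 stroke at J1  (1-jn J1 has f-setter on 1)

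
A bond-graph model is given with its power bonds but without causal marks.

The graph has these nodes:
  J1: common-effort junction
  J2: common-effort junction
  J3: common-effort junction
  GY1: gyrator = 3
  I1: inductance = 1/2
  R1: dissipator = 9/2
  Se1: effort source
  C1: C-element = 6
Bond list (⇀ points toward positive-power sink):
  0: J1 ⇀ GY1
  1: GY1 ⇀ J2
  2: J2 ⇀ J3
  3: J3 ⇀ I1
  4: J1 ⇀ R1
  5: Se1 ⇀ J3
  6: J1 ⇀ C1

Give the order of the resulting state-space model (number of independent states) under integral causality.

bond 5 stroke→J3  (Se1 (Se) sets effort on bond)
bond 2 stroke→J2  (J3 effort already set via bond 5)
bond 3 stroke→I1  (0-jn J3 has e-setter on 5)
bond 1 stroke→GY1  (J2: bond 2 brought effort, rest push out)
bond 0 stroke→GY1  (GY GY1: same side as bond 1)
bond 6 stroke→J1  (C1 outputs effort q/C1)
bond 4 stroke→R1  (J1 effort already set via bond 6)

2  (C1, I1 all integral)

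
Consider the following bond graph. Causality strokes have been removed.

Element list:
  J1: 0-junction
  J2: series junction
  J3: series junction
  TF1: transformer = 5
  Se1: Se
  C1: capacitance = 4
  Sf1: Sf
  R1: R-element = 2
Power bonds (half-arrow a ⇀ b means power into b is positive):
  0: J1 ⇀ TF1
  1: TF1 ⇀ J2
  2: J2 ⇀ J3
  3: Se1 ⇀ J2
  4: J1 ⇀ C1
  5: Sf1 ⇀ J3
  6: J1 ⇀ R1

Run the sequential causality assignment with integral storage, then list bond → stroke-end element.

#0 →TF1
#1 →J2
#2 →J3
#3 →J2
#4 →J1
#5 →Sf1
#6 →R1

bond 3 →J2  (Se1 fixes effort; stroke away)
bond 5 →Sf1  (Sf1 fixes flow; stroke at Sf1)
bond 2 →J3  (1-jn J3 has f-setter on 5)
bond 1 →J2  (1-jn J2 has f-setter on 2)
bond 0 →TF1  (TF1: transformer flips bond 1)
bond 4 →J1  (C1 integral (e out))
bond 6 →R1  (0-jn J1 has e-setter on 4)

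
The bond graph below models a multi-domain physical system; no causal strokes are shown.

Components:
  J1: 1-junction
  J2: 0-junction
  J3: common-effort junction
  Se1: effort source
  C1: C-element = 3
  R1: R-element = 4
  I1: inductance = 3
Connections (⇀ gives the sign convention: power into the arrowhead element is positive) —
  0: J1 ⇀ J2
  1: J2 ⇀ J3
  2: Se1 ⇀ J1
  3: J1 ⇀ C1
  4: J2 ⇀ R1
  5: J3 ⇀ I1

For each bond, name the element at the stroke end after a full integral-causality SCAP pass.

β2 |J1  (source Se1 imposes e)
β3 |J1  (C1 outputs effort q/C1)
β0 |J2  (J1: last free bond brings flow in)
β1 |J3  (J2: bond 0 brought effort, rest push out)
β4 |R1  (J2: bond 0 brought effort, rest push out)
β5 |I1  (J3: bond 1 brought effort, rest push out)

b0 stroke at J2
b1 stroke at J3
b2 stroke at J1
b3 stroke at J1
b4 stroke at R1
b5 stroke at I1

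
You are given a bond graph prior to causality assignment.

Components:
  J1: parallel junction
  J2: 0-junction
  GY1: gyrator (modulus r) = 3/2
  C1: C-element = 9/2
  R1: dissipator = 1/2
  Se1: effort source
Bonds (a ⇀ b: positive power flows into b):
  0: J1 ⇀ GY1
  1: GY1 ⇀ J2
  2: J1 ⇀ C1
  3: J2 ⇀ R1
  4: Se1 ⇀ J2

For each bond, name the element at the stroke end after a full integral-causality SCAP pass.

#0 →GY1
#1 →GY1
#2 →J1
#3 →R1
#4 →J2

b4 stroke at J2  (Se1 fixes effort; stroke away)
b1 stroke at GY1  (J2 effort already set via bond 4)
b3 stroke at R1  (J2: bond 4 brought effort, rest push out)
b0 stroke at GY1  (GY GY1: same side as bond 1)
b2 stroke at J1  (only one effort-in slot at J1)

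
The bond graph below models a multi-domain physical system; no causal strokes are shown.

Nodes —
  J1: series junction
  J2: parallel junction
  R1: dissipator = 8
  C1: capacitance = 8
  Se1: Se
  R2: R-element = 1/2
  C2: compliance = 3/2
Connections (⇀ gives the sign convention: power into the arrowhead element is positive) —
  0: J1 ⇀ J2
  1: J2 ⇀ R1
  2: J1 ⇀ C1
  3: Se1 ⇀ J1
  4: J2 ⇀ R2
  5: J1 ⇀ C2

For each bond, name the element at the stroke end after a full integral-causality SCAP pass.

β3 |J1  (source Se1 imposes e)
β2 |J1  (C1: C, integral causality)
β5 |J1  (prefer integral on C2)
β0 |J2  (J1 needs exactly one f-in)
β1 |R1  (J2: bond 0 brought effort, rest push out)
β4 |R2  (J2: bond 0 brought effort, rest push out)

#0 stroke→J2
#1 stroke→R1
#2 stroke→J1
#3 stroke→J1
#4 stroke→R2
#5 stroke→J1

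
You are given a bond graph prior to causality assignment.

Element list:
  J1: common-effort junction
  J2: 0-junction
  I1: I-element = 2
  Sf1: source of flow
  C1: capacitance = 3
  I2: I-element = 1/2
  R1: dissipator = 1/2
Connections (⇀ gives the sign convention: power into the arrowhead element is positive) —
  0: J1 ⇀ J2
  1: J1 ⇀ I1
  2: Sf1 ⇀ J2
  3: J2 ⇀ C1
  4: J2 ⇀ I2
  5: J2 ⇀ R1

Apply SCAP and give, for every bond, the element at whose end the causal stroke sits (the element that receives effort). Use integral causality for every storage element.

bond 2 stroke at Sf1  (Sf1: flow source, stroke at near end)
bond 1 stroke at I1  (I1 integral (f out))
bond 0 stroke at J1  (closing 0-jn rule on J1)
bond 3 stroke at J2  (C1 integral (e out))
bond 4 stroke at I2  (J2: bond 3 brought effort, rest push out)
bond 5 stroke at R1  (J2 effort already set via bond 3)

bond 0 stroke→J1
bond 1 stroke→I1
bond 2 stroke→Sf1
bond 3 stroke→J2
bond 4 stroke→I2
bond 5 stroke→R1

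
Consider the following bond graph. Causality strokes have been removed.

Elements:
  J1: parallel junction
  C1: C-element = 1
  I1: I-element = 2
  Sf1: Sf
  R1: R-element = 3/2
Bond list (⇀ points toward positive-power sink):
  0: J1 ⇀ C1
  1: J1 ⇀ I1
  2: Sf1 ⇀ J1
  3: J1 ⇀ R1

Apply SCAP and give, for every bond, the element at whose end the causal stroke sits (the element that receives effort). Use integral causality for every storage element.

b0 stroke→J1
b1 stroke→I1
b2 stroke→Sf1
b3 stroke→R1

bond 2 |Sf1  (Sf1 (Sf) sets flow on bond)
bond 0 |J1  (prefer integral on C1)
bond 1 |I1  (J1: bond 0 brought effort, rest push out)
bond 3 |R1  (0-jn J1 has e-setter on 0)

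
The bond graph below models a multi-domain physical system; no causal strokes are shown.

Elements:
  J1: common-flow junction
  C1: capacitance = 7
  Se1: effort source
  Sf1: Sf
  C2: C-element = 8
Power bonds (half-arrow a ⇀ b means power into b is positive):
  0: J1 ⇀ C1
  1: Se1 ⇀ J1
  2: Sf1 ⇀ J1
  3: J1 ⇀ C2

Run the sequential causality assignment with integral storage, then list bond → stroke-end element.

b1 stroke at J1  (Se1 (Se) sets effort on bond)
b2 stroke at Sf1  (Sf1 fixes flow; stroke at Sf1)
b0 stroke at J1  (J1: bond 2 brought flow, rest push out)
b3 stroke at J1  (1-jn J1 has f-setter on 2)

bond 0 stroke at J1
bond 1 stroke at J1
bond 2 stroke at Sf1
bond 3 stroke at J1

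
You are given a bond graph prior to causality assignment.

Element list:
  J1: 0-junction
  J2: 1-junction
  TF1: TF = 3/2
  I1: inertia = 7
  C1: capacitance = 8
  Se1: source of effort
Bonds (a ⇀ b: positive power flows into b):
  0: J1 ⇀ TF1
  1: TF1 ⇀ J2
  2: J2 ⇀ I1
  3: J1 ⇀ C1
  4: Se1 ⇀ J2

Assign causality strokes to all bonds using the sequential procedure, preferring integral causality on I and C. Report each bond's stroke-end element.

β4 |J2  (Se1 (Se) sets effort on bond)
β2 |I1  (I1 integral (f out))
β1 |J2  (1-jn J2 has f-setter on 2)
β0 |TF1  (TF1: transformer flips bond 1)
β3 |J1  (closing 0-jn rule on J1)

β0 stroke→TF1
β1 stroke→J2
β2 stroke→I1
β3 stroke→J1
β4 stroke→J2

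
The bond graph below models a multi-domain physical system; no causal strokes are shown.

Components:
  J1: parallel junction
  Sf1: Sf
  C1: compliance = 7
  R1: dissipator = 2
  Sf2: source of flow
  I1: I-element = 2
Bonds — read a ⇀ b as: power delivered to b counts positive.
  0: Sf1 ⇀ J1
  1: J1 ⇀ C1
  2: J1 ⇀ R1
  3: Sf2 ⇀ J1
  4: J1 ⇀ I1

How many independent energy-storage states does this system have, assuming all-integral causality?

2  (C1, I1 all integral)

bond 0 →Sf1  (Sf1 (Sf) sets flow on bond)
bond 3 →Sf2  (source Sf2 imposes f)
bond 1 →J1  (prefer integral on C1)
bond 2 →R1  (common-e at J1 fixed by 1)
bond 4 →I1  (common-e at J1 fixed by 1)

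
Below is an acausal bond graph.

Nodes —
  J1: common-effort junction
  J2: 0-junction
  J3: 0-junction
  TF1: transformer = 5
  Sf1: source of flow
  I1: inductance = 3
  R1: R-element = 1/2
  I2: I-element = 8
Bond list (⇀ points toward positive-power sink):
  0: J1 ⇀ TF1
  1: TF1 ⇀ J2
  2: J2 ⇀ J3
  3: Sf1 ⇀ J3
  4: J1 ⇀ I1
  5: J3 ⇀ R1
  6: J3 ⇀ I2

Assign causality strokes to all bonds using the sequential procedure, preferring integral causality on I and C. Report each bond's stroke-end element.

bond 3 stroke→Sf1  (Sf1 (Sf) sets flow on bond)
bond 4 stroke→I1  (prefer integral on I1)
bond 0 stroke→J1  (only one effort-in slot at J1)
bond 1 stroke→TF1  (through TF1, causality passes straight; one stroke at TF1)
bond 2 stroke→J2  (only one effort-in slot at J2)
bond 6 stroke→I2  (prefer integral on I2)
bond 5 stroke→J3  (J3 needs exactly one e-in)

b0 stroke→J1
b1 stroke→TF1
b2 stroke→J2
b3 stroke→Sf1
b4 stroke→I1
b5 stroke→J3
b6 stroke→I2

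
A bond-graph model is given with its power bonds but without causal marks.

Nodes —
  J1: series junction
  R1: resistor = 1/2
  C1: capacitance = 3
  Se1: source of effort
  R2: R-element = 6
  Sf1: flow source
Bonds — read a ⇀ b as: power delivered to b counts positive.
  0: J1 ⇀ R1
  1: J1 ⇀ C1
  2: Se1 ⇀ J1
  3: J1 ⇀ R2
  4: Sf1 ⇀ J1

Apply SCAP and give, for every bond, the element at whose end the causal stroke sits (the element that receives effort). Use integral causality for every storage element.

bond 2 |J1  (Se1: effort source, stroke at far end)
bond 4 |Sf1  (Sf1 fixes flow; stroke at Sf1)
bond 0 |J1  (1-jn J1 has f-setter on 4)
bond 1 |J1  (J1: bond 4 brought flow, rest push out)
bond 3 |J1  (J1: bond 4 brought flow, rest push out)

bond 0 |J1
bond 1 |J1
bond 2 |J1
bond 3 |J1
bond 4 |Sf1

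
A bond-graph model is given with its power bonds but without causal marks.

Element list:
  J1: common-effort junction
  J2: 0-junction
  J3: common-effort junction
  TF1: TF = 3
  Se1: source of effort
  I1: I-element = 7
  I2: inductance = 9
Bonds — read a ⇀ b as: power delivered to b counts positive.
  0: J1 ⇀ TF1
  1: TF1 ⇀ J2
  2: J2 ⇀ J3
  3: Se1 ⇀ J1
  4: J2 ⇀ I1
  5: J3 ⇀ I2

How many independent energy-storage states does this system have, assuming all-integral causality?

b3 stroke→J1  (Se1: effort source, stroke at far end)
b0 stroke→TF1  (common-e at J1 fixed by 3)
b1 stroke→J2  (TF1: transformer flips bond 0)
b2 stroke→J3  (J2: bond 1 brought effort, rest push out)
b4 stroke→I1  (J2 effort already set via bond 1)
b5 stroke→I2  (J3: bond 2 brought effort, rest push out)

2  (I1, I2 all integral)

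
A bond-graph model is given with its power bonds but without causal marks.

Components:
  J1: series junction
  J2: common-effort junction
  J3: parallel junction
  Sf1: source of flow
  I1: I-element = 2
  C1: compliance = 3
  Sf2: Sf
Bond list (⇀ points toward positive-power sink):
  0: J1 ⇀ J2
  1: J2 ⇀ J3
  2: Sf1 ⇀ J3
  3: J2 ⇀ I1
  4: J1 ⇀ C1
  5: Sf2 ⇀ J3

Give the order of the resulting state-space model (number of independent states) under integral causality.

#2 stroke→Sf1  (Sf1: flow source, stroke at near end)
#5 stroke→Sf2  (Sf2 fixes flow; stroke at Sf2)
#1 stroke→J3  (only one effort-in slot at J3)
#3 stroke→I1  (I1 integral (f out))
#0 stroke→J2  (J2 needs exactly one e-in)
#4 stroke→J1  (common-f at J1 fixed by 0)

2  (C1, I1 all integral)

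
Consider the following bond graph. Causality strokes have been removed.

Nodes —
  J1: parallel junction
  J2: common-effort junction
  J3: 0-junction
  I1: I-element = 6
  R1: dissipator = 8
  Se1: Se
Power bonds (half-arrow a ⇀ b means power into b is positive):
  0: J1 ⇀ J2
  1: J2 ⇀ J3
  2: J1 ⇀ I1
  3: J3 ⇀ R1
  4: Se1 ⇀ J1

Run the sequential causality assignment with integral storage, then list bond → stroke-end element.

b4 |J1  (Se1 fixes effort; stroke away)
b0 |J2  (common-e at J1 fixed by 4)
b2 |I1  (J1 effort already set via bond 4)
b1 |J3  (J2: bond 0 brought effort, rest push out)
b3 |R1  (0-jn J3 has e-setter on 1)

#0 |J2
#1 |J3
#2 |I1
#3 |R1
#4 |J1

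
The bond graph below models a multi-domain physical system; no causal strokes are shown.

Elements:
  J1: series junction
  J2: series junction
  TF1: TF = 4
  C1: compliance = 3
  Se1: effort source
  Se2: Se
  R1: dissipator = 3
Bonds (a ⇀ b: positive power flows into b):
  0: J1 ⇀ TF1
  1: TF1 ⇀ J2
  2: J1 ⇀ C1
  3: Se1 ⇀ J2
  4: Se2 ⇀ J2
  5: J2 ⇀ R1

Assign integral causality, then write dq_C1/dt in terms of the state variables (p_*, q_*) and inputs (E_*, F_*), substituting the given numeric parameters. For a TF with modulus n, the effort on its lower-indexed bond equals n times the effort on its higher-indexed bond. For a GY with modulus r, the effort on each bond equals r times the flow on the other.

dq_C1/dt = E_Se1/12 + E_Se2/12 - q_C1/144

#3 |J2  (Se1 fixes effort; stroke away)
#4 |J2  (source Se2 imposes e)
#2 |J1  (C1 outputs effort q/C1)
#0 |TF1  (only one flow-in slot at J1)
#1 |J2  (through TF1, causality passes straight; one stroke at TF1)
#5 |R1  (only one flow-in slot at J2)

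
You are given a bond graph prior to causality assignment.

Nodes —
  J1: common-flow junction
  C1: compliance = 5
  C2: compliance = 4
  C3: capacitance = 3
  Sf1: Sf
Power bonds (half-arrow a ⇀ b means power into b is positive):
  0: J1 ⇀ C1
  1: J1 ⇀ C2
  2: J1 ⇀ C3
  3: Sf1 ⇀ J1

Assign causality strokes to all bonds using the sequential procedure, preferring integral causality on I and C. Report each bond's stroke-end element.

b0 →J1
b1 →J1
b2 →J1
b3 →Sf1

β3 →Sf1  (Sf1: flow source, stroke at near end)
β0 →J1  (common-f at J1 fixed by 3)
β1 →J1  (J1: bond 3 brought flow, rest push out)
β2 →J1  (1-jn J1 has f-setter on 3)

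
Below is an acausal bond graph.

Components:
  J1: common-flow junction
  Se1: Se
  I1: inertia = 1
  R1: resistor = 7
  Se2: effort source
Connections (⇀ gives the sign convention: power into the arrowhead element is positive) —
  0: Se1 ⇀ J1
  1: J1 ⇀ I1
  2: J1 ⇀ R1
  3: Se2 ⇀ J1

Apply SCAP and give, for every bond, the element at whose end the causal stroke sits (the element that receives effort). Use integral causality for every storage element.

β0 |J1  (Se1 (Se) sets effort on bond)
β3 |J1  (Se2 (Se) sets effort on bond)
β1 |I1  (I1: I, integral causality)
β2 |J1  (common-f at J1 fixed by 1)

β0 stroke at J1
β1 stroke at I1
β2 stroke at J1
β3 stroke at J1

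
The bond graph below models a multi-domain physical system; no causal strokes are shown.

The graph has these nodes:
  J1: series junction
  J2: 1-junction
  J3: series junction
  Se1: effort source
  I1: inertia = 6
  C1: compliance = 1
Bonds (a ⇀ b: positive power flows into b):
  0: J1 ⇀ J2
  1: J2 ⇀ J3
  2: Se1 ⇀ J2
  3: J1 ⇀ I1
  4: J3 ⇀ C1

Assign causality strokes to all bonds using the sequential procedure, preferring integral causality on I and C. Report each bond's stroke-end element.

bond 2 stroke→J2  (Se1: effort source, stroke at far end)
bond 3 stroke→I1  (prefer integral on I1)
bond 0 stroke→J1  (J1: bond 3 brought flow, rest push out)
bond 1 stroke→J2  (J2 flow already set via bond 0)
bond 4 stroke→J3  (1-jn J3 has f-setter on 1)

bond 0 stroke at J1
bond 1 stroke at J2
bond 2 stroke at J2
bond 3 stroke at I1
bond 4 stroke at J3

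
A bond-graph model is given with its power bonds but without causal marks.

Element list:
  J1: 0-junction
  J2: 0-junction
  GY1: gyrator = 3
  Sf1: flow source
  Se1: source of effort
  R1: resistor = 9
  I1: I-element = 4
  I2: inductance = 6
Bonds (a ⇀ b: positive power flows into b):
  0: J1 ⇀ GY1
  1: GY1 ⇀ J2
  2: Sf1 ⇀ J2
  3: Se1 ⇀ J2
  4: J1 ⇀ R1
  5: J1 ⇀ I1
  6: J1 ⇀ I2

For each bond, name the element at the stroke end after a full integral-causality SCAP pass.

b0 stroke→GY1
b1 stroke→GY1
b2 stroke→Sf1
b3 stroke→J2
b4 stroke→J1
b5 stroke→I1
b6 stroke→I2

b2 stroke at Sf1  (Sf1: flow source, stroke at near end)
b3 stroke at J2  (Se1 (Se) sets effort on bond)
b1 stroke at GY1  (0-jn J2 has e-setter on 3)
b0 stroke at GY1  (GY1 both-in/both-out from 1)
b5 stroke at I1  (I1 integral (f out))
b6 stroke at I2  (I2 outputs flow p/I2)
b4 stroke at J1  (closing 0-jn rule on J1)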